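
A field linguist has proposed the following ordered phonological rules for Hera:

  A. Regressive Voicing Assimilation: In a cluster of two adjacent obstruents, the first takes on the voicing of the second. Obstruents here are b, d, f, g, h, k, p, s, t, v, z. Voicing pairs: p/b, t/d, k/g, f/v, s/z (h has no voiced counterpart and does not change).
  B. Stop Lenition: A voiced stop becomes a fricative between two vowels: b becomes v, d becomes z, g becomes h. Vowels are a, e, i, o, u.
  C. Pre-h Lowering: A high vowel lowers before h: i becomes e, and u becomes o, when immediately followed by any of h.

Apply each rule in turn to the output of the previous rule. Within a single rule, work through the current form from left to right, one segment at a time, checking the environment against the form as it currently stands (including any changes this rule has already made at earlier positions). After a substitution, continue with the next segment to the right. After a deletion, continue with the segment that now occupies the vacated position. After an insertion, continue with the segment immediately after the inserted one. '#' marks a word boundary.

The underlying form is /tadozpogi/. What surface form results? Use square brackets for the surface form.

[tazospohi]

A Regressive Voicing Assimilation: [tadozpogi] → [tadospogi]
B Stop Lenition: [tadospogi] → [tazospohi]
C Pre-h Lowering: no change — [tazospohi]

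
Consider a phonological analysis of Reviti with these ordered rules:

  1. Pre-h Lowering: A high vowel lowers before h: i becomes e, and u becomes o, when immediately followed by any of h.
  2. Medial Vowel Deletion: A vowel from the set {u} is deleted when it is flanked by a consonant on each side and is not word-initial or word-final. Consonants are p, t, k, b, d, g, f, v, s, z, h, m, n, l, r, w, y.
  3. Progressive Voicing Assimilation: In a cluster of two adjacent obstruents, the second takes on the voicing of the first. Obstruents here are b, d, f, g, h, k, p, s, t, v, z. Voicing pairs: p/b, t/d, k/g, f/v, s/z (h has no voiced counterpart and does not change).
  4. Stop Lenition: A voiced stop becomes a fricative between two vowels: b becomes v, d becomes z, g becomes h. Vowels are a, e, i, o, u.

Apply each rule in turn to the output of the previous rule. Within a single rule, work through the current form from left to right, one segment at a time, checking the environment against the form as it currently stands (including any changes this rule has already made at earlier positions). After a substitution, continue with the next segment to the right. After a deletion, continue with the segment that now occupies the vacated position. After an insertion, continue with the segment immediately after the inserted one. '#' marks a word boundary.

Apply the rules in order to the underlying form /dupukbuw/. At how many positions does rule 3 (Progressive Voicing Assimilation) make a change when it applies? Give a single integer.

1 Pre-h Lowering: no change — [dupukbuw]
2 Medial Vowel Deletion: [dupukbuw] → [dpkbw]
3 Progressive Voicing Assimilation: [dpkbw] → [dbgbw]
4 Stop Lenition: no change — [dbgbw]
Rule 3 changed 2 position(s).

2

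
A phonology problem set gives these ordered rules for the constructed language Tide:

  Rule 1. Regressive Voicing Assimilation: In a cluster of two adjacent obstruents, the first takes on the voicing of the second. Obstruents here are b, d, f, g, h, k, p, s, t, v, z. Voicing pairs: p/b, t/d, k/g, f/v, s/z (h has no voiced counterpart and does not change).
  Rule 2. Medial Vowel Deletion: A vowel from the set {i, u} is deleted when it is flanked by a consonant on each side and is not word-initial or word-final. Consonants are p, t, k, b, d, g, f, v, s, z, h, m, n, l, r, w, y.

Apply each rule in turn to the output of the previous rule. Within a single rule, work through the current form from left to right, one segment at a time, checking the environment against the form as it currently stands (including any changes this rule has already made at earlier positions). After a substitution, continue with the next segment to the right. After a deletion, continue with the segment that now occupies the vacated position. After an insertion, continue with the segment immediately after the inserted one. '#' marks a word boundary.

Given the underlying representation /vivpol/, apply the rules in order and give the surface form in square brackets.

Rule 1 Regressive Voicing Assimilation: [vivpol] → [vifpol]
Rule 2 Medial Vowel Deletion: [vifpol] → [vfpol]

[vfpol]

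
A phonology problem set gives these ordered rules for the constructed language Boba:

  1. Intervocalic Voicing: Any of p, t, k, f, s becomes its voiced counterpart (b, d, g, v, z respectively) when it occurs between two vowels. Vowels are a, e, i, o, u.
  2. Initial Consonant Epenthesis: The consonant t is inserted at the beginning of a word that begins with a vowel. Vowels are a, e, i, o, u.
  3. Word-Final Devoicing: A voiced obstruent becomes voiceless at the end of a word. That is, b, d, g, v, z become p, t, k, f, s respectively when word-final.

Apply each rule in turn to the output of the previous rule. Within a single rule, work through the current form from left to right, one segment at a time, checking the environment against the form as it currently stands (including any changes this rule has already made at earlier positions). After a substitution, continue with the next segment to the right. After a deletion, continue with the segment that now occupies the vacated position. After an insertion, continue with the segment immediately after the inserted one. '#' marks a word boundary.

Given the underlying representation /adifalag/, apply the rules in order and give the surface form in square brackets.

[tadivalak]

1 Intervocalic Voicing: [adifalag] → [adivalag]
2 Initial Consonant Epenthesis: [adivalag] → [tadivalag]
3 Word-Final Devoicing: [tadivalag] → [tadivalak]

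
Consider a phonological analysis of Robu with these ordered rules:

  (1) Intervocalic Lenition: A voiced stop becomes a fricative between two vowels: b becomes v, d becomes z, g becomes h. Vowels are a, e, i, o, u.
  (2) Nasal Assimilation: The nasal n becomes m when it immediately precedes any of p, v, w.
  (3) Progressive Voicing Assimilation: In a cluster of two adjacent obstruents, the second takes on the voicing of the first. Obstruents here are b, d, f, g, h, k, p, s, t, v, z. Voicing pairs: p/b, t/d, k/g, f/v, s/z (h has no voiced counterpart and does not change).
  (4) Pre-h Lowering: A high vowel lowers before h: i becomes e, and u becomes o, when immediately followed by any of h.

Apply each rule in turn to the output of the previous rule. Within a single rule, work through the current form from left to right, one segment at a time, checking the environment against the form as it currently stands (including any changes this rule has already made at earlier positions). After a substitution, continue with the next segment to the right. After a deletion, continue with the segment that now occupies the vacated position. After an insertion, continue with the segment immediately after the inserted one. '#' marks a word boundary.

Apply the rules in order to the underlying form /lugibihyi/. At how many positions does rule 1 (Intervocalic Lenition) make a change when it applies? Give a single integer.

(1) Intervocalic Lenition: [lugibihyi] → [luhivihyi]
(2) Nasal Assimilation: no change — [luhivihyi]
(3) Progressive Voicing Assimilation: no change — [luhivihyi]
(4) Pre-h Lowering: [luhivihyi] → [lohivehyi]
Rule 1 changed 2 position(s).

2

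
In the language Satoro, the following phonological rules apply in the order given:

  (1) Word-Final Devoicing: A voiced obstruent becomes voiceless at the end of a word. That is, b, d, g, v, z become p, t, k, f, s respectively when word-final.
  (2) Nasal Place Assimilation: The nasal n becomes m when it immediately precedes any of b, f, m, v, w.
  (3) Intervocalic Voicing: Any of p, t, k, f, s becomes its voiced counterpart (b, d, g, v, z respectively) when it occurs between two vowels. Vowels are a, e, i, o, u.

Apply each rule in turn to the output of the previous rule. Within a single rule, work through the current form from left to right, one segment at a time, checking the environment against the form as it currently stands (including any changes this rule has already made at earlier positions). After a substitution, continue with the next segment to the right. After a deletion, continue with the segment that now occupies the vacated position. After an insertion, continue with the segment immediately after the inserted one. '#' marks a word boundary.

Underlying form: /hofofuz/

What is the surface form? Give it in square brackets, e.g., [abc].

[hovovus]

(1) Word-Final Devoicing: [hofofuz] → [hofofus]
(2) Nasal Place Assimilation: no change — [hofofus]
(3) Intervocalic Voicing: [hofofus] → [hovovus]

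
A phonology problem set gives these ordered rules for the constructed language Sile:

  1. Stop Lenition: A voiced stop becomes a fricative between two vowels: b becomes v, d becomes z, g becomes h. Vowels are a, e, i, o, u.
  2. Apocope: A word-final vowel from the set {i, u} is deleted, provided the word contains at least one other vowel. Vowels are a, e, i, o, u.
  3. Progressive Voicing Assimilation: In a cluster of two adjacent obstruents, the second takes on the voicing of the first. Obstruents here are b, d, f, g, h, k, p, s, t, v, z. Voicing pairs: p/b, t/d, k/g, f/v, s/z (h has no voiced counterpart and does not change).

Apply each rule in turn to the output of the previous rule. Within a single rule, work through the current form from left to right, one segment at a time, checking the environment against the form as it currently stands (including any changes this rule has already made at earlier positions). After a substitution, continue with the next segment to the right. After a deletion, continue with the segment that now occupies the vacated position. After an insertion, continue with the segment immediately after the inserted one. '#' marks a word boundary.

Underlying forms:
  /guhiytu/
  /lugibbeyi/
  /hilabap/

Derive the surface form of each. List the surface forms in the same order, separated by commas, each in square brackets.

/guhiytu/:
  1 Stop Lenition: no change — [guhiytu]
  2 Apocope: [guhiytu] → [guhiyt]
  3 Progressive Voicing Assimilation: no change — [guhiyt]
/lugibbeyi/:
  1 Stop Lenition: [lugibbeyi] → [luhibbeyi]
  2 Apocope: [luhibbeyi] → [luhibbey]
  3 Progressive Voicing Assimilation: no change — [luhibbey]
/hilabap/:
  1 Stop Lenition: [hilabap] → [hilavap]
  2 Apocope: no change — [hilavap]
  3 Progressive Voicing Assimilation: no change — [hilavap]

[guhiyt], [luhibbey], [hilavap]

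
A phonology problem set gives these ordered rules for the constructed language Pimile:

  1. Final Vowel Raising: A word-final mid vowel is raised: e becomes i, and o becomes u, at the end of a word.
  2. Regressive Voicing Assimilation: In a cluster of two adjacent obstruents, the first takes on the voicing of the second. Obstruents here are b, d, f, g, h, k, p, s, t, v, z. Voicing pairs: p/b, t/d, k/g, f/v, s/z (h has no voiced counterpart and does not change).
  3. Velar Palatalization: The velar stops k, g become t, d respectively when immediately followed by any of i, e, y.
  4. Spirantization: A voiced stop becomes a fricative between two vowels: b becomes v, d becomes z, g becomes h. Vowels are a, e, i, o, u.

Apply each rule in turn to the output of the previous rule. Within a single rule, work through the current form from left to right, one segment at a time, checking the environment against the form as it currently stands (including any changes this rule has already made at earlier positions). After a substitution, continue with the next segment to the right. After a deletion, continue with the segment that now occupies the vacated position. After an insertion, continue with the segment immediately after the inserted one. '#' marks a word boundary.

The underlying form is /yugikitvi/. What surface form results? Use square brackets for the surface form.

1 Final Vowel Raising: no change — [yugikitvi]
2 Regressive Voicing Assimilation: [yugikitvi] → [yugikidvi]
3 Velar Palatalization: [yugikidvi] → [yuditidvi]
4 Spirantization: [yuditidvi] → [yuzitidvi]

[yuzitidvi]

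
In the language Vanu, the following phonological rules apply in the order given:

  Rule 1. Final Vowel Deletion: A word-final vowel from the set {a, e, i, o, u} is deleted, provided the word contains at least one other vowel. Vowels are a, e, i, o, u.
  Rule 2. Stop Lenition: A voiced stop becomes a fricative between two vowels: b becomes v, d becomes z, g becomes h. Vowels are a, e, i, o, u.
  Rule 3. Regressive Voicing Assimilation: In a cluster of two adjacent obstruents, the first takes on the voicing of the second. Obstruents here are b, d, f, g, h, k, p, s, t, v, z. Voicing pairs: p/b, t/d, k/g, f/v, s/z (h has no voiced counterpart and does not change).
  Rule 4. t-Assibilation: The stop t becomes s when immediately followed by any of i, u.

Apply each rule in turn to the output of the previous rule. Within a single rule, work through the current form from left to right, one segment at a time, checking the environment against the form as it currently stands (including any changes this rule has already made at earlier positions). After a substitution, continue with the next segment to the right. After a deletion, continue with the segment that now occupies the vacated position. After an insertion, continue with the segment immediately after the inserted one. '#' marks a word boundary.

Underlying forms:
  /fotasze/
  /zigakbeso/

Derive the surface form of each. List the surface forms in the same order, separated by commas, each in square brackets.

/fotasze/:
  Rule 1 Final Vowel Deletion: [fotasze] → [fotasz]
  Rule 2 Stop Lenition: no change — [fotasz]
  Rule 3 Regressive Voicing Assimilation: [fotasz] → [fotazz]
  Rule 4 t-Assibilation: no change — [fotazz]
/zigakbeso/:
  Rule 1 Final Vowel Deletion: [zigakbeso] → [zigakbes]
  Rule 2 Stop Lenition: [zigakbes] → [zihakbes]
  Rule 3 Regressive Voicing Assimilation: [zihakbes] → [zihagbes]
  Rule 4 t-Assibilation: no change — [zihagbes]

[fotazz], [zihagbes]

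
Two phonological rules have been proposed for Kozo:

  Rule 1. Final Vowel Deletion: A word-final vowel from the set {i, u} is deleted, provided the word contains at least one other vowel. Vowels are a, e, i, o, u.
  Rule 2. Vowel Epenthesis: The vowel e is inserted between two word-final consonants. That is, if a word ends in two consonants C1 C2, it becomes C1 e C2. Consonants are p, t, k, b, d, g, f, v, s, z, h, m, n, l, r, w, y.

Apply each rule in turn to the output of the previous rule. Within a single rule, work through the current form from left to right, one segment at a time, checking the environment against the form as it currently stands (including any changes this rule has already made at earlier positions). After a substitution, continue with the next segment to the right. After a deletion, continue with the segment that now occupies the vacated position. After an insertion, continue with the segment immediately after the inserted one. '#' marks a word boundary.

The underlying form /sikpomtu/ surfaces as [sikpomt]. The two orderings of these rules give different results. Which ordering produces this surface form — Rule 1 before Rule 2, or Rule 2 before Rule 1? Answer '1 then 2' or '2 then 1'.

Order 1 then 2:
  1 Final Vowel Deletion: [sikpomtu] → [sikpomt]
  2 Vowel Epenthesis: [sikpomt] → [sikpomet]
  result: [sikpomet]
Order 2 then 1:
  2 Vowel Epenthesis: no change — [sikpomtu]
  1 Final Vowel Deletion: [sikpomtu] → [sikpomt]
  result: [sikpomt]

2 then 1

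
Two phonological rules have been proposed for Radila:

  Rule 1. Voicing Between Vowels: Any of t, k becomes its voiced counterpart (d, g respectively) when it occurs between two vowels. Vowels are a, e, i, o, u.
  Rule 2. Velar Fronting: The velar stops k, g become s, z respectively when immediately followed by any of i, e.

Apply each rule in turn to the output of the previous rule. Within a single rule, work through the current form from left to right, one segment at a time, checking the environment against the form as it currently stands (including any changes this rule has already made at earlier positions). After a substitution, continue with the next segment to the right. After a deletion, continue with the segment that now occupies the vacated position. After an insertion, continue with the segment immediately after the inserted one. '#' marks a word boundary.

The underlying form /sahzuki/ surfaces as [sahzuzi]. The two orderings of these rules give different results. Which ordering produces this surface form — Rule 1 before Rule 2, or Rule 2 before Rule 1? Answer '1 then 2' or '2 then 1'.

1 then 2

Order 1 then 2:
  1 Voicing Between Vowels: [sahzuki] → [sahzugi]
  2 Velar Fronting: [sahzugi] → [sahzuzi]
  result: [sahzuzi]
Order 2 then 1:
  2 Velar Fronting: [sahzuki] → [sahzusi]
  1 Voicing Between Vowels: no change — [sahzusi]
  result: [sahzusi]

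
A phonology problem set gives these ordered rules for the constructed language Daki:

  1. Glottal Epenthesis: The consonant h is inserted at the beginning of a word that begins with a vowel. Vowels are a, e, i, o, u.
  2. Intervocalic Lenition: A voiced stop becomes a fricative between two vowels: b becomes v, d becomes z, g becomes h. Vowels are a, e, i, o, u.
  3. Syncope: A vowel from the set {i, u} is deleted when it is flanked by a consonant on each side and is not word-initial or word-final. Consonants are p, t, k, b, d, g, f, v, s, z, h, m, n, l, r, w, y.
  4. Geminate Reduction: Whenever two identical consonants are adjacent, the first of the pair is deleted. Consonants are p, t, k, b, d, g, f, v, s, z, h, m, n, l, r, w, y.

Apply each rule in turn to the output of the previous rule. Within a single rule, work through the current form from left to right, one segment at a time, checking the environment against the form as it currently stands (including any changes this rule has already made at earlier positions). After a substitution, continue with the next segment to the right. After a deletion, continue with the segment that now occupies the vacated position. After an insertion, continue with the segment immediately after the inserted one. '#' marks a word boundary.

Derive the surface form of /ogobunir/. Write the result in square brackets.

1 Glottal Epenthesis: [ogobunir] → [hogobunir]
2 Intervocalic Lenition: [hogobunir] → [hohovunir]
3 Syncope: [hohovunir] → [hohovnr]
4 Geminate Reduction: no change — [hohovnr]

[hohovnr]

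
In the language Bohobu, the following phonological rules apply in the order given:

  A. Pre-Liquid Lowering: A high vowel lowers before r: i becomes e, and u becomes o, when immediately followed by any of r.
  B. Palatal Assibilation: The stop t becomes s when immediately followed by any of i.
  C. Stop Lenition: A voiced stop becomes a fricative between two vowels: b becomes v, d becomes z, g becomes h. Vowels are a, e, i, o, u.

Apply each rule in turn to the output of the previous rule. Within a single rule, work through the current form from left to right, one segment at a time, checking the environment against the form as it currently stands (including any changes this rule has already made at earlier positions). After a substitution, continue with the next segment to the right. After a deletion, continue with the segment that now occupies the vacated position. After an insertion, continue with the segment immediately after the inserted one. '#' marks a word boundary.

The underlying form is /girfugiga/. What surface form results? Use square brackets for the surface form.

A Pre-Liquid Lowering: [girfugiga] → [gerfugiga]
B Palatal Assibilation: no change — [gerfugiga]
C Stop Lenition: [gerfugiga] → [gerfuhiha]

[gerfuhiha]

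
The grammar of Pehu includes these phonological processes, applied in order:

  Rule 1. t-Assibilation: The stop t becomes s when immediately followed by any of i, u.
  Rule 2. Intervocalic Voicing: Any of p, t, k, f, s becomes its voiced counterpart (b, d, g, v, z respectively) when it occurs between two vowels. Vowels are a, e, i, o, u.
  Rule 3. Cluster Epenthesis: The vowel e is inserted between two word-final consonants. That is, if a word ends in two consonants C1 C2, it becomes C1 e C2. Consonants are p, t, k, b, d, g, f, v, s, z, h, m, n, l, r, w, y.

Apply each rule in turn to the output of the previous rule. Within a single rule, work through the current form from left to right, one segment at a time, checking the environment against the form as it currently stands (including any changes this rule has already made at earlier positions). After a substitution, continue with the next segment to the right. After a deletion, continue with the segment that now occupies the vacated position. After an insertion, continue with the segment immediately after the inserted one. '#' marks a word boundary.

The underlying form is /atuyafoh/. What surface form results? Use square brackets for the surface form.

[azuyavoh]

Rule 1 t-Assibilation: [atuyafoh] → [asuyafoh]
Rule 2 Intervocalic Voicing: [asuyafoh] → [azuyavoh]
Rule 3 Cluster Epenthesis: no change — [azuyavoh]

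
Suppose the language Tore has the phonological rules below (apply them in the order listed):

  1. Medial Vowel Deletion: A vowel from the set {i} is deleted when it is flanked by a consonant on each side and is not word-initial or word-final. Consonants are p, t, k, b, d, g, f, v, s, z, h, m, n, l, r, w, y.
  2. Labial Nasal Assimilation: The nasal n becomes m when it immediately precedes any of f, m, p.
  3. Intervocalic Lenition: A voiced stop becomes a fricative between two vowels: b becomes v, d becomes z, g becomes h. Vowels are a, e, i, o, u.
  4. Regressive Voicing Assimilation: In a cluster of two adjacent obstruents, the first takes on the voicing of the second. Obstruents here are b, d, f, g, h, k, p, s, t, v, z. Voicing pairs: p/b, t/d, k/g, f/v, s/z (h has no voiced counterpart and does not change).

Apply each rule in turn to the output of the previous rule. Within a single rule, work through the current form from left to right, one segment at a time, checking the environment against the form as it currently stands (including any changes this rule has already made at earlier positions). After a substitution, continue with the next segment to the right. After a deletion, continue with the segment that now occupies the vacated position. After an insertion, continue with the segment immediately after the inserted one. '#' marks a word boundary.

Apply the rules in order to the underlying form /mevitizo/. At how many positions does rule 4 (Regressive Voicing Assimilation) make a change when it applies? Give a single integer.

1 Medial Vowel Deletion: [mevitizo] → [mevtzo]
2 Labial Nasal Assimilation: no change — [mevtzo]
3 Intervocalic Lenition: no change — [mevtzo]
4 Regressive Voicing Assimilation: [mevtzo] → [mefdzo]
Rule 4 changed 2 position(s).

2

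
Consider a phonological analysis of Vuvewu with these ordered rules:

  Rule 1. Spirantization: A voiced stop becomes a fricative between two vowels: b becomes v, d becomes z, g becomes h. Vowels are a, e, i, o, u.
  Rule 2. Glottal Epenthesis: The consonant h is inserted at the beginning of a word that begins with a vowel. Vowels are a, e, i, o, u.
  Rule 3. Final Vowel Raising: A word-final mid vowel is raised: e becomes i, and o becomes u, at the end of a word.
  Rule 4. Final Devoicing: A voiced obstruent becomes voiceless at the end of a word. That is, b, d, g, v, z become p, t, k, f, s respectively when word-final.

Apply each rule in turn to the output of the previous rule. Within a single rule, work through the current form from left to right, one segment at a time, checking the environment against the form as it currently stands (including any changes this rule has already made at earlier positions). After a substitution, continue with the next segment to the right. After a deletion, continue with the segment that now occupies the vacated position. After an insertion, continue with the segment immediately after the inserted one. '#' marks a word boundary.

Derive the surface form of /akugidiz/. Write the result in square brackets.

Rule 1 Spirantization: [akugidiz] → [akuhiziz]
Rule 2 Glottal Epenthesis: [akuhiziz] → [hakuhiziz]
Rule 3 Final Vowel Raising: no change — [hakuhiziz]
Rule 4 Final Devoicing: [hakuhiziz] → [hakuhizis]

[hakuhizis]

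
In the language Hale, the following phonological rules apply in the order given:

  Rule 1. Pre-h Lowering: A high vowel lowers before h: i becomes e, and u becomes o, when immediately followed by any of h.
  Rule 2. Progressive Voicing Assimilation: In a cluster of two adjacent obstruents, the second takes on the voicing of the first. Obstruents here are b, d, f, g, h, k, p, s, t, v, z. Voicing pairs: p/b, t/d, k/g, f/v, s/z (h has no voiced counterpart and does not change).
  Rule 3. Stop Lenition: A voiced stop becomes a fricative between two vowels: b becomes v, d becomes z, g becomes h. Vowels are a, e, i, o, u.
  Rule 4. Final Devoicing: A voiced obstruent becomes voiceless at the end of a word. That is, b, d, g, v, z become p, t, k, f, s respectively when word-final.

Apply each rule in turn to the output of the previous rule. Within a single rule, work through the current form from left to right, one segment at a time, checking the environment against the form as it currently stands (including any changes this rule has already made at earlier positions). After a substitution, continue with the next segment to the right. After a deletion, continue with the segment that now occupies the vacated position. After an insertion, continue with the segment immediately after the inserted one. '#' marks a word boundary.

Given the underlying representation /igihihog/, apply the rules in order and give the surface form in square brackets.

[ihehehok]

Rule 1 Pre-h Lowering: [igihihog] → [igehehog]
Rule 2 Progressive Voicing Assimilation: no change — [igehehog]
Rule 3 Stop Lenition: [igehehog] → [ihehehog]
Rule 4 Final Devoicing: [ihehehog] → [ihehehok]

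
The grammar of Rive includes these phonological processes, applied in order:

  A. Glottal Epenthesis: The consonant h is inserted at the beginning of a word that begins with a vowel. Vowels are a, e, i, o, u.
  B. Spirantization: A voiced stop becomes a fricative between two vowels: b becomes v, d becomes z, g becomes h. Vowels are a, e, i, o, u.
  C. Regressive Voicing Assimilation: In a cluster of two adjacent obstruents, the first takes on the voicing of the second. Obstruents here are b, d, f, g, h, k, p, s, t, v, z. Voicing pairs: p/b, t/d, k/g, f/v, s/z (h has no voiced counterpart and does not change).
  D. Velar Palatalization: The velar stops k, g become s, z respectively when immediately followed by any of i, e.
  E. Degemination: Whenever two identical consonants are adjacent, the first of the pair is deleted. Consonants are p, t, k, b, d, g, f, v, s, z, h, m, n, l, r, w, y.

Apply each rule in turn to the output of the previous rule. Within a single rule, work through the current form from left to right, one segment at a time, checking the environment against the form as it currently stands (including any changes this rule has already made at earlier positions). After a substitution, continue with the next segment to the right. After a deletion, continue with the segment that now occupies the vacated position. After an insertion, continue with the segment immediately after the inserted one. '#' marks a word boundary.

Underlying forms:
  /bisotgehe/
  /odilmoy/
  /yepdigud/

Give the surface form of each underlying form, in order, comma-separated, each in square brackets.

/bisotgehe/:
  A Glottal Epenthesis: no change — [bisotgehe]
  B Spirantization: no change — [bisotgehe]
  C Regressive Voicing Assimilation: [bisotgehe] → [bisodgehe]
  D Velar Palatalization: [bisodgehe] → [bisodzehe]
  E Degemination: no change — [bisodzehe]
/odilmoy/:
  A Glottal Epenthesis: [odilmoy] → [hodilmoy]
  B Spirantization: [hodilmoy] → [hozilmoy]
  C Regressive Voicing Assimilation: no change — [hozilmoy]
  D Velar Palatalization: no change — [hozilmoy]
  E Degemination: no change — [hozilmoy]
/yepdigud/:
  A Glottal Epenthesis: no change — [yepdigud]
  B Spirantization: [yepdigud] → [yepdihud]
  C Regressive Voicing Assimilation: [yepdihud] → [yebdihud]
  D Velar Palatalization: no change — [yebdihud]
  E Degemination: no change — [yebdihud]

[bisodzehe], [hozilmoy], [yebdihud]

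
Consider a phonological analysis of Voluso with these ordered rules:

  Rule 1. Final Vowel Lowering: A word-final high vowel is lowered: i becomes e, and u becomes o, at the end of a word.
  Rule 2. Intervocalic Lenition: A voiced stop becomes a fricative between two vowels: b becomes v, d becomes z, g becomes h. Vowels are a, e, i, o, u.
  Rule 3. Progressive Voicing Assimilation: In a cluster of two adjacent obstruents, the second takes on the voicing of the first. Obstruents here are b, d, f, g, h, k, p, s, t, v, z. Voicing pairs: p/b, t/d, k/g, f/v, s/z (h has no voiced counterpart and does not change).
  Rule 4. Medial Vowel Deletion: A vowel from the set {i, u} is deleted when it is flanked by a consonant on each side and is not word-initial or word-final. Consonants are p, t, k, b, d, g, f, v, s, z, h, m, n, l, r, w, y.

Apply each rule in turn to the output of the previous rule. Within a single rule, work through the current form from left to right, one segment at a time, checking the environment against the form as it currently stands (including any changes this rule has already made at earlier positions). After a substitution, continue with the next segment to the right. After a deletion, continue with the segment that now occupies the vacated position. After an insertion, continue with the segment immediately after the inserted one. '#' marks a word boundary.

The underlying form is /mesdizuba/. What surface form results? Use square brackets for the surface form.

Rule 1 Final Vowel Lowering: no change — [mesdizuba]
Rule 2 Intervocalic Lenition: [mesdizuba] → [mesdizuva]
Rule 3 Progressive Voicing Assimilation: [mesdizuva] → [mestizuva]
Rule 4 Medial Vowel Deletion: [mestizuva] → [mestzva]

[mestzva]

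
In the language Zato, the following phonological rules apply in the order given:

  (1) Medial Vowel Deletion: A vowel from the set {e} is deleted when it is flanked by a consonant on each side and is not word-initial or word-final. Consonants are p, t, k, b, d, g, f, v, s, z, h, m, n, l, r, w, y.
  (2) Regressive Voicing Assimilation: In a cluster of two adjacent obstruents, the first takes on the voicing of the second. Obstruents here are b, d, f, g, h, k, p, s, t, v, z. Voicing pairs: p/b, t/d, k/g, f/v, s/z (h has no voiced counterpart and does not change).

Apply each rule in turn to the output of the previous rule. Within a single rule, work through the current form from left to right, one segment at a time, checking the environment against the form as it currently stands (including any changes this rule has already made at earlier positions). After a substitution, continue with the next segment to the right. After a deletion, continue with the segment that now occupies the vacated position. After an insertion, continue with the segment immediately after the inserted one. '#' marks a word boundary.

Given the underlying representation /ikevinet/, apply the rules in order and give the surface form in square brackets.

(1) Medial Vowel Deletion: [ikevinet] → [ikvint]
(2) Regressive Voicing Assimilation: [ikvint] → [igvint]

[igvint]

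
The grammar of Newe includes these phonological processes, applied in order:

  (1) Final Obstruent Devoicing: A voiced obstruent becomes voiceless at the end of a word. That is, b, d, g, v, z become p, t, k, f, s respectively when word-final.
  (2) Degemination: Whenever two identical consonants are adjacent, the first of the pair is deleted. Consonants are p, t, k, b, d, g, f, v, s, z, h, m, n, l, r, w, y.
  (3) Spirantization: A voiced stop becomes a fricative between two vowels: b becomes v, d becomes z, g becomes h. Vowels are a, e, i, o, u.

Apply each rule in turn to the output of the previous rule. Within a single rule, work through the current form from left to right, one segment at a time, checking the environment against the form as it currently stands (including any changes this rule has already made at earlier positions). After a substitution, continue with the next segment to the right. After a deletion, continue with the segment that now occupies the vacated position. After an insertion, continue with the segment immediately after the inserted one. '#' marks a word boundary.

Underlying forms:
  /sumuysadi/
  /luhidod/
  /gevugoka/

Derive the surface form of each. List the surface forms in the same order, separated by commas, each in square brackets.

[sumuysazi], [luhizot], [gevuhoka]

/sumuysadi/:
  (1) Final Obstruent Devoicing: no change — [sumuysadi]
  (2) Degemination: no change — [sumuysadi]
  (3) Spirantization: [sumuysadi] → [sumuysazi]
/luhidod/:
  (1) Final Obstruent Devoicing: [luhidod] → [luhidot]
  (2) Degemination: no change — [luhidot]
  (3) Spirantization: [luhidot] → [luhizot]
/gevugoka/:
  (1) Final Obstruent Devoicing: no change — [gevugoka]
  (2) Degemination: no change — [gevugoka]
  (3) Spirantization: [gevugoka] → [gevuhoka]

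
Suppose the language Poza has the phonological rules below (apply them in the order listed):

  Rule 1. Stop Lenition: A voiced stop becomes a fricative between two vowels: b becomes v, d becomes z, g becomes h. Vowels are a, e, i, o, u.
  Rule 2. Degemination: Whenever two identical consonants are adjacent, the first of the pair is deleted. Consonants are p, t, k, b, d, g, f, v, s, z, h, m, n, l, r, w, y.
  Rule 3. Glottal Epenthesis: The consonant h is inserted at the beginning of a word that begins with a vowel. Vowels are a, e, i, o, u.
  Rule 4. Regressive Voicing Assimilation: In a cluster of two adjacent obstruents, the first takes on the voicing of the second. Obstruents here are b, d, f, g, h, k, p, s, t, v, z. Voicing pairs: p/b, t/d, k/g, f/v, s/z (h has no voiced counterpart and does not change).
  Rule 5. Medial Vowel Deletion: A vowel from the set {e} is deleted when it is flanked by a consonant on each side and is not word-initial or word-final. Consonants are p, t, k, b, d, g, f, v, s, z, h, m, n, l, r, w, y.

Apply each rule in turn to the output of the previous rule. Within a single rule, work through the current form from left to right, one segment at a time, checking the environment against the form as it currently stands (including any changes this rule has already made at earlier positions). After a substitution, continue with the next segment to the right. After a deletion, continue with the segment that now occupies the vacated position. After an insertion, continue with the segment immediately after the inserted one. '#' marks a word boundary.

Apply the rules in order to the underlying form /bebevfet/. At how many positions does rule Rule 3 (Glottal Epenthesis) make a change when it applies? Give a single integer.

Rule 1 Stop Lenition: [bebevfet] → [bevevfet]
Rule 2 Degemination: no change — [bevevfet]
Rule 3 Glottal Epenthesis: no change — [bevevfet]
Rule 4 Regressive Voicing Assimilation: [bevevfet] → [beveffet]
Rule 5 Medial Vowel Deletion: [beveffet] → [bvfft]
Rule Rule 3 changed 0 position(s).

0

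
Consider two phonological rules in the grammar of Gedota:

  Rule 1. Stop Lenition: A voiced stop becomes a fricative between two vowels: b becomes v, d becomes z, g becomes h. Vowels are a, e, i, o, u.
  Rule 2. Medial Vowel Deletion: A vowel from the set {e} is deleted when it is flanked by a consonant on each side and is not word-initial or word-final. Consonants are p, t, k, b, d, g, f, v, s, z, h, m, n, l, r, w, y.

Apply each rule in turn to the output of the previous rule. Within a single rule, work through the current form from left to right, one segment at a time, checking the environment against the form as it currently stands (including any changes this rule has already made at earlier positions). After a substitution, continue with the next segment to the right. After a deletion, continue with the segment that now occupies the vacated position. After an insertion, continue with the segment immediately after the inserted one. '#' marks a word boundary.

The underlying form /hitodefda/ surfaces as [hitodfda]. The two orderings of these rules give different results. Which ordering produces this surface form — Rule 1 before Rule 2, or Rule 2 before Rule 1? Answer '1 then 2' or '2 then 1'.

Order 1 then 2:
  1 Stop Lenition: [hitodefda] → [hitozefda]
  2 Medial Vowel Deletion: [hitozefda] → [hitozfda]
  result: [hitozfda]
Order 2 then 1:
  2 Medial Vowel Deletion: [hitodefda] → [hitodfda]
  1 Stop Lenition: no change — [hitodfda]
  result: [hitodfda]

2 then 1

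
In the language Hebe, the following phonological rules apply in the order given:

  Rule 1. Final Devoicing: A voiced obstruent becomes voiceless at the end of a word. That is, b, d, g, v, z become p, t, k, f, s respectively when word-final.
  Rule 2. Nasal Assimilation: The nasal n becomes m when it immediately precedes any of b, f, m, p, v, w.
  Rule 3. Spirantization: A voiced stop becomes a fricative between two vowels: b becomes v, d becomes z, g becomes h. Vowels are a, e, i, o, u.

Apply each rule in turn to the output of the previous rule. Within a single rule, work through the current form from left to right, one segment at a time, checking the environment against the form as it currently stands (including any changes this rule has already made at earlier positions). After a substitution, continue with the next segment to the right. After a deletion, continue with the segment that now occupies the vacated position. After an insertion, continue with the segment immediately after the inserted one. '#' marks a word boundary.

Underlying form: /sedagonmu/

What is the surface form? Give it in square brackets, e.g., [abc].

Rule 1 Final Devoicing: no change — [sedagonmu]
Rule 2 Nasal Assimilation: [sedagonmu] → [sedagommu]
Rule 3 Spirantization: [sedagommu] → [sezahommu]

[sezahommu]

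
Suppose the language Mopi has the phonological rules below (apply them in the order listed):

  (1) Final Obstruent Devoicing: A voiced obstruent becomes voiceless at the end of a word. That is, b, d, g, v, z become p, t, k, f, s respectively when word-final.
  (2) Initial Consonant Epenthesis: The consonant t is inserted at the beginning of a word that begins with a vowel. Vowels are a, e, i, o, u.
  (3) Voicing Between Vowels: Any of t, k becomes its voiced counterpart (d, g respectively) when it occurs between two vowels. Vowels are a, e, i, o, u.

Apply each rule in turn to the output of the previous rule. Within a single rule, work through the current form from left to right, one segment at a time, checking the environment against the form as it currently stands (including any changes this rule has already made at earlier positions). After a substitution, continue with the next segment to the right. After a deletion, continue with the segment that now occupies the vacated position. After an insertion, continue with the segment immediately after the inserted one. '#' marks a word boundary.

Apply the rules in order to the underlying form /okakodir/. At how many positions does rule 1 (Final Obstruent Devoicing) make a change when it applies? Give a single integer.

0

(1) Final Obstruent Devoicing: no change — [okakodir]
(2) Initial Consonant Epenthesis: [okakodir] → [tokakodir]
(3) Voicing Between Vowels: [tokakodir] → [togagodir]
Rule 1 changed 0 position(s).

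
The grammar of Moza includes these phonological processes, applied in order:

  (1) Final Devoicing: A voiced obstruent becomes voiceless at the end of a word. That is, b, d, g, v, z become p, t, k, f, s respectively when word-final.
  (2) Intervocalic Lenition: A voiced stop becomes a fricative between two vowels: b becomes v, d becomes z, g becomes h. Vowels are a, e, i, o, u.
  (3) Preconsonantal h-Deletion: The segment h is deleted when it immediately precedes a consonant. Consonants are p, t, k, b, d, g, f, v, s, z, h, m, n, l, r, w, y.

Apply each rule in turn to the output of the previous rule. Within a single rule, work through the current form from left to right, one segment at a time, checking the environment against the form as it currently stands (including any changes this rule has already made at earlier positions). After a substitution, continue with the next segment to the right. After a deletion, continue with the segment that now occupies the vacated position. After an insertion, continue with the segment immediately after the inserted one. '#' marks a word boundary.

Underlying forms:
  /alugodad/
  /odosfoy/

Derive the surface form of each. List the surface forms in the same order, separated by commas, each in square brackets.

/alugodad/:
  (1) Final Devoicing: [alugodad] → [alugodat]
  (2) Intervocalic Lenition: [alugodat] → [aluhozat]
  (3) Preconsonantal h-Deletion: no change — [aluhozat]
/odosfoy/:
  (1) Final Devoicing: no change — [odosfoy]
  (2) Intervocalic Lenition: [odosfoy] → [ozosfoy]
  (3) Preconsonantal h-Deletion: no change — [ozosfoy]

[aluhozat], [ozosfoy]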